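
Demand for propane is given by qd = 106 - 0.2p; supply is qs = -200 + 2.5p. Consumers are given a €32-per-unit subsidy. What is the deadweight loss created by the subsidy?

Deadweight loss = 2560/27

Pre-subsidy: 106 - 0.2p = -200 + 2.5p gives p* = 340/3, q* = 250/3.
With the rebate, buyers effectively pay pb = ps − 32, where ps is the price sellers receive.
Demand in terms of ps becomes qd = 106 − 0.2(ps − 32) = 112.4 - 0.2ps. Setting this equal to supply: 112.4 - 0.2ps = -200 + 2.5ps, so ps = 3124/27.
Buyers pay pb = 3124/27 − 32 = 2260/27; q' = -200 + 2.5·(3124/27) = 2410/27.
The subsidy expands output by 2410/27 − 250/3 = 160/27 past the efficient level; on those units the gap between marginal cost and willingness to pay runs from 0 up to 32.
DWL = ½ × 32 × 160/27 = 2560/27.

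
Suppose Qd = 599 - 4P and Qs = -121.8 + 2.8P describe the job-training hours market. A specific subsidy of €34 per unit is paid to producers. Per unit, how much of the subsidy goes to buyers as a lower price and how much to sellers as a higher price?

Pre-subsidy: 599 - 4P = -121.8 + 2.8P gives P* = 106, Q* = 175.
With the subsidy, sellers receive Ps = Pb + 34 for each unit, where Pb is the price buyers pay.
Supply in terms of Pb becomes Qs = -121.8 + 2.8(Pb + 34) = -26.6 + 2.8Pb. Setting this equal to demand: 599 - 4Pb = -26.6 + 2.8Pb, so Pb = 92.
Sellers receive Ps = 92 + 34 = 126; Q' = 599 − 4·92 = 231.
Buyers' price falls by P* − Pb = 106 − 92 = 14; sellers' price rises by Ps − P* = 126 − 106 = 20.

Buyers gain €14 per unit; sellers gain €20 per unit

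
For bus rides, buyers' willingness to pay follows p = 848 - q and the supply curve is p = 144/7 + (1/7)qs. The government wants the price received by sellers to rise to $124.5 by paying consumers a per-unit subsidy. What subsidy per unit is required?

At a seller price of 124.5, quantity supplied is -144 + 7·124.5 = 727.5.
Buyers absorb 727.5 only when they pay pb = 848 − 1·727.5 = 120.5.
s = ps − pb = 124.5 − 120.5 = 4.

Required subsidy s = $4 per unit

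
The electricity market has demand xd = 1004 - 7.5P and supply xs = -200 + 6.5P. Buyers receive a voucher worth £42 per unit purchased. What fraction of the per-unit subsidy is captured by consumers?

Pre-subsidy: 1004 - 7.5P = -200 + 6.5P gives P* = 86, x* = 359.
With the rebate, buyers effectively pay Pb = Ps − 42, where Ps is the price sellers receive.
Demand in terms of Ps becomes xd = 1004 − 7.5(Ps − 42) = 1319 - 7.5Ps. Setting this equal to supply: 1319 - 7.5Ps = -200 + 6.5Ps, so Ps = 108.5.
Buyers pay Pb = 108.5 − 42 = 66.5; x' = -200 + 6.5·108.5 = 505.25.
Buyers' price falls by P* − Pb = 86 − 66.5 = 19.5; sellers' price rises by Ps − P* = 108.5 − 86 = 22.5.
So consumers capture 19.5/42 = 13/28 of each unit of subsidy.

Consumer share = 13/28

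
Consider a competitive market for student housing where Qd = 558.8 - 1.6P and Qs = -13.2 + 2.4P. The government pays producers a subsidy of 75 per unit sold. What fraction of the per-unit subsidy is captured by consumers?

Pre-subsidy: 558.8 - 1.6P = -13.2 + 2.4P gives P* = 143, Q* = 330.
With the subsidy, sellers receive Ps = Pb + 75 for each unit, where Pb is the price buyers pay.
Supply in terms of Pb becomes Qs = -13.2 + 2.4(Pb + 75) = 166.8 + 2.4Pb. Setting this equal to demand: 558.8 - 1.6Pb = 166.8 + 2.4Pb, so Pb = 98.
Sellers receive Ps = 98 + 75 = 173; Q' = 558.8 − 1.6·98 = 402.
Buyers' price falls by P* − Pb = 143 − 98 = 45; sellers' price rises by Ps − P* = 173 − 143 = 30.
So consumers capture 45/75 = 0.6 of each unit of subsidy.

Consumer share = 0.6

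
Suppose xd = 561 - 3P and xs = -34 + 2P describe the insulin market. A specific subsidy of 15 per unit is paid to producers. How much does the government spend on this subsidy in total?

Pre-subsidy: 561 - 3P = -34 + 2P gives P* = 119, x* = 204.
With the subsidy, sellers receive Ps = Pb + 15 for each unit, where Pb is the price buyers pay.
Supply in terms of Pb becomes xs = -34 + 2(Pb + 15) = -4 + 2Pb. Setting this equal to demand: 561 - 3Pb = -4 + 2Pb, so Pb = 113.
Sellers receive Ps = 113 + 15 = 128; x' = 561 − 3·113 = 222.
Government outlay = subsidy × quantity = 15 × 222 = 3330.

Government cost = 3330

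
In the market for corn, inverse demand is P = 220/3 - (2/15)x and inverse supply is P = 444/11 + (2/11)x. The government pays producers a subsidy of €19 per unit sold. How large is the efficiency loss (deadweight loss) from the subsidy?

Pre-subsidy: 220/3 - (2/15)x = 444/11 + (2/11)x gives x* = 1360/13 and P* = 772/13.
With the subsidy, sellers receive Ps = Pb + 19 for each unit, where Pb is the price buyers pay.
On the curves, Pb = 220/3 - (2/15)x and Ps = 444/11 + (2/11)x; the wedge Ps − Pb = 19 gives 444/11 + (2/11)x − (220/3 - (2/15)x) = 19, so x' = 8575/52.
Then Pb = 220/3 − (2/15)·(8575/52) = 1335/26 and Ps = 444/11 + (2/11)·(8575/52) = 1829/26.
The subsidy expands output by 8575/52 − 1360/13 = 3135/52 past the efficient level; on those units the gap between marginal cost and willingness to pay runs from 0 up to 19.
DWL = ½ × 19 × 3135/52 = 59565/104.

Deadweight loss = 59565/104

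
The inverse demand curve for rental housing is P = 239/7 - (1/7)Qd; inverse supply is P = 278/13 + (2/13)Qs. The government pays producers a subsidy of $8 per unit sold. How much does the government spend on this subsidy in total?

Pre-subsidy: 239/7 - (1/7)Q = 278/13 + (2/13)Q gives Q* = 43 and P* = 28.
With the subsidy, sellers receive Ps = Pb + 8 for each unit, where Pb is the price buyers pay.
On the curves, Pb = 239/7 - (1/7)Q and Ps = 278/13 + (2/13)Q; the wedge Ps − Pb = 8 gives 278/13 + (2/13)Q − (239/7 - (1/7)Q) = 8, so Q' = 1889/27.
Then Pb = 239/7 − (1/7)·(1889/27) = 652/27 and Ps = 278/13 + (2/13)·(1889/27) = 868/27.
Government outlay = subsidy × quantity = 8 × 1889/27 = 15112/27.

Government cost = 15112/27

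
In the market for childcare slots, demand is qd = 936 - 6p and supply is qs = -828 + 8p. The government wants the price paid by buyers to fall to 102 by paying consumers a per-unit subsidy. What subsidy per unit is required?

Required subsidy s = 42 per unit

At a buyer price of 102, quantity demanded is 936 − 6·102 = 324.
Sellers supply 324 only when they receive ps with -828 + 8·ps = 324, i.e. ps = 144.
s = ps − pb = 144 − 102 = 42.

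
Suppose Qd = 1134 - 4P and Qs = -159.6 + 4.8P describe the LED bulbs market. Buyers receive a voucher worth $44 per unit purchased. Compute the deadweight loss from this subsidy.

Pre-subsidy: 1134 - 4P = -159.6 + 4.8P gives P* = 147, Q* = 546.
With the rebate, buyers effectively pay Pb = Ps − 44, where Ps is the price sellers receive.
Demand in terms of Ps becomes Qd = 1134 − 4(Ps − 44) = 1310 - 4Ps. Setting this equal to supply: 1310 - 4Ps = -159.6 + 4.8Ps, so Ps = 167.
Buyers pay Pb = 167 − 44 = 123; Q' = -159.6 + 4.8·167 = 642.
The subsidy expands output by 642 − 546 = 96 past the efficient level; on those units the gap between marginal cost and willingness to pay runs from 0 up to 44.
DWL = ½ × 44 × 96 = 2112.

Deadweight loss = $2112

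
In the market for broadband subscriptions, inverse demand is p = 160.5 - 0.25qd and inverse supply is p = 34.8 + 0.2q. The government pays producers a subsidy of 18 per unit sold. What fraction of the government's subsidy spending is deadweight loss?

Pre-subsidy: 160.5 - 0.25q = 34.8 + 0.2q gives q* = 838/3 and p* = 272/3.
With the subsidy, sellers receive ps = pb + 18 for each unit, where pb is the price buyers pay.
On the curves, pb = 160.5 - 0.25q and ps = 34.8 + 0.2q; the wedge ps − pb = 18 gives 34.8 + 0.2q − (160.5 - 0.25q) = 18, so q' = 958/3.
Then pb = 160.5 − 0.25·(958/3) = 242/3 and ps = 34.8 + 0.2·(958/3) = 296/3.
ΔCS = ½(838/3 + 958/3)(272/3 − 242/3) = 8980/3; ΔPS = ½(838/3 + 958/3)(296/3 − 272/3) = 7184/3.
Government spending = 18 × 958/3 = 5748.
DWL = ½ × 18 × (958/3 − 838/3) = 360; fraction = 360 / 5748 = 30/479.

DWL / government spending = 30/479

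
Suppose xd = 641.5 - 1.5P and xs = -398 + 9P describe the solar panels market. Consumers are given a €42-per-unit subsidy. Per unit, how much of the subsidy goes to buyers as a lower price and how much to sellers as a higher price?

Pre-subsidy: 641.5 - 1.5P = -398 + 9P gives P* = 99, x* = 493.
With the rebate, buyers effectively pay Pb = Ps − 42, where Ps is the price sellers receive.
Demand in terms of Ps becomes xd = 641.5 − 1.5(Ps − 42) = 704.5 - 1.5Ps. Setting this equal to supply: 704.5 - 1.5Ps = -398 + 9Ps, so Ps = 105.
Buyers pay Pb = 105 − 42 = 63; x' = -398 + 9·105 = 547.
Buyers' price falls by P* − Pb = 99 − 63 = 36; sellers' price rises by Ps − P* = 105 − 99 = 6.

Buyers gain €36 per unit; sellers gain €6 per unit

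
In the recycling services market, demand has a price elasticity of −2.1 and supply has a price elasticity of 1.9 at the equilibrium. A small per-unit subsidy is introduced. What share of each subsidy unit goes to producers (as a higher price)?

Producer share = 0.525

For a small subsidy around the equilibrium, the benefit split depends on the relative slopes, which at a point are proportional to the elasticities.
Buyer share = εs/(εs + |εd|) = 1.9/(1.9 + 2.1) = 0.475; seller share = |εd|/(εs + |εd|) = 0.525.
So producers capture 0.525 of the subsidy.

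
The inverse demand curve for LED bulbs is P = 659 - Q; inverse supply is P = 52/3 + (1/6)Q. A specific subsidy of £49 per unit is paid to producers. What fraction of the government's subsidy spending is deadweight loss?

Pre-subsidy: 659 - Q = 52/3 + (1/6)Q gives Q* = 550 and P* = 109.
With the subsidy, sellers receive Ps = Pb + 49 for each unit, where Pb is the price buyers pay.
On the curves, Pb = 659 - Q and Ps = 52/3 + (1/6)Q; the wedge Ps − Pb = 49 gives 52/3 + (1/6)Q − (659 - Q) = 49, so Q' = 592.
Then Pb = 659 − 1·592 = 67 and Ps = 52/3 + (1/6)·592 = 116.
ΔCS = ½(550 + 592)(109 − 67) = 23982; ΔPS = ½(550 + 592)(116 − 109) = 3997.
Government spending = 49 × 592 = 29008.
DWL = ½ × 49 × (592 − 550) = 1029; fraction = 1029 / 29008 = 21/592.

DWL / government spending = 21/592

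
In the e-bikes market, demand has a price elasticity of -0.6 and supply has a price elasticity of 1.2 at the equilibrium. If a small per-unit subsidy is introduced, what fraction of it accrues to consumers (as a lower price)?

For a small subsidy around the equilibrium, the benefit split depends on the relative slopes, which at a point are proportional to the elasticities.
Buyer share = εs/(εs + |εd|) = 1.2/(1.2 + 0.6) = 2/3; seller share = |εd|/(εs + |εd|) = 1/3.

Consumer share = 2/3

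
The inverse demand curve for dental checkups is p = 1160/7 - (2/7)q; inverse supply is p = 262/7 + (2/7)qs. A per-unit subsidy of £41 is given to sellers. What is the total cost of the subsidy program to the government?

Pre-subsidy: 1160/7 - (2/7)q = 262/7 + (2/7)q gives q* = 224.5 and p* = 711/7.
With the subsidy, sellers receive ps = pb + 41 for each unit, where pb is the price buyers pay.
On the curves, pb = 1160/7 - (2/7)q and ps = 262/7 + (2/7)q; the wedge ps − pb = 41 gives 262/7 + (2/7)q − (1160/7 - (2/7)q) = 41, so q' = 296.25.
Then pb = 1160/7 − (2/7)·296.25 = 1135/14 and ps = 262/7 + (2/7)·296.25 = 1709/14.
Government outlay = subsidy × quantity = 41 × 296.25 = 12146.25.

Government cost = £12146.25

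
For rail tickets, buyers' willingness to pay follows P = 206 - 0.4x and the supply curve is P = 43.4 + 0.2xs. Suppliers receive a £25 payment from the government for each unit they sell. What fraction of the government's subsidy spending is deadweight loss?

DWL / government spending = 125/1876

Pre-subsidy: 206 - 0.4x = 43.4 + 0.2x gives x* = 271 and P* = 97.6.
With the subsidy, sellers receive Ps = Pb + 25 for each unit, where Pb is the price buyers pay.
On the curves, Pb = 206 - 0.4x and Ps = 43.4 + 0.2x; the wedge Ps − Pb = 25 gives 43.4 + 0.2x − (206 - 0.4x) = 25, so x' = 938/3.
Then Pb = 206 − 0.4·(938/3) = 1214/15 and Ps = 43.4 + 0.2·(938/3) = 1589/15.
ΔCS = ½(271 + 938/3)(97.6 − 1214/15) = 43775/9; ΔPS = ½(271 + 938/3)(1589/15 − 97.6) = 43775/18.
Government spending = 25 × 938/3 = 23450/3.
DWL = ½ × 25 × (938/3 − 271) = 3125/6; fraction = (3125/6) / (23450/3) = 125/1876.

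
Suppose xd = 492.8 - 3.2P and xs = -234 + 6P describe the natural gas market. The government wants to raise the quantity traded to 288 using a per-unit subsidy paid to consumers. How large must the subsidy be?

Required subsidy s = 23 per unit

At x = 288, invert demand for the buyer price: Pb = (492.8 − 288)/3.2 = 64; invert supply for the seller price: Ps = (288 − (-234))/6 = 87.
The subsidy must fill the gap: s = Ps − Pb = 87 − 64 = 23.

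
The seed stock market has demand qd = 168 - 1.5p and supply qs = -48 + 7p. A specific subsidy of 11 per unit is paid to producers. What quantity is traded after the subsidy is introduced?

Pre-subsidy: 168 - 1.5p = -48 + 7p gives p* = 432/17, q* = 2208/17.
With the subsidy, sellers receive ps = pb + 11 for each unit, where pb is the price buyers pay.
Supply in terms of pb becomes qs = -48 + 7(pb + 11) = 29 + 7pb. Setting this equal to demand: 168 - 1.5pb = 29 + 7pb, so pb = 278/17.
Sellers receive ps = 278/17 + 11 = 465/17; q' = 168 − 1.5·(278/17) = 2439/17.

q' = 2439/17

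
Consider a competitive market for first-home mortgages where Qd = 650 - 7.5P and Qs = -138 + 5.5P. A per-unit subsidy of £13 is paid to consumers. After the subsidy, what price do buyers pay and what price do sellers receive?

Pre-subsidy: 650 - 7.5P = -138 + 5.5P gives P* = 788/13, Q* = 2540/13.
With the rebate, buyers effectively pay Pb = Ps − 13, where Ps is the price sellers receive.
Demand in terms of Ps becomes Qd = 650 − 7.5(Ps − 13) = 747.5 - 7.5Ps. Setting this equal to supply: 747.5 - 7.5Ps = -138 + 5.5Ps, so Ps = 1771/26.
Buyers pay Pb = 1771/26 − 13 = 1433/26; Q' = -138 + 5.5·(1771/26) = 12305/52.

Buyers pay 1433/26; sellers receive 1771/26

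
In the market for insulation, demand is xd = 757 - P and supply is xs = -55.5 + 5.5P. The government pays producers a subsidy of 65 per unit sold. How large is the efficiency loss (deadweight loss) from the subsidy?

Pre-subsidy: 757 - P = -55.5 + 5.5P gives P* = 125, x* = 632.
With the subsidy, sellers receive Ps = Pb + 65 for each unit, where Pb is the price buyers pay.
Supply in terms of Pb becomes xs = -55.5 + 5.5(Pb + 65) = 302 + 5.5Pb. Setting this equal to demand: 757 - Pb = 302 + 5.5Pb, so Pb = 70.
Sellers receive Ps = 70 + 65 = 135; x' = 757 − 1·70 = 687.
The subsidy expands output by 687 − 632 = 55 past the efficient level; on those units the gap between marginal cost and willingness to pay runs from 0 up to 65.
DWL = ½ × 65 × 55 = 1787.5.

Deadweight loss = 1787.5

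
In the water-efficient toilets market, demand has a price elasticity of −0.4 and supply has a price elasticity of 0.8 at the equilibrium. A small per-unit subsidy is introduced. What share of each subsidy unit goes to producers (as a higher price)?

For a small subsidy around the equilibrium, the benefit split depends on the relative slopes, which at a point are proportional to the elasticities.
Buyer share = εs/(εs + |εd|) = 0.8/(0.8 + 0.4) = 2/3; seller share = |εd|/(εs + |εd|) = 1/3.
So producers capture 1/3 of the subsidy.

Producer share = 1/3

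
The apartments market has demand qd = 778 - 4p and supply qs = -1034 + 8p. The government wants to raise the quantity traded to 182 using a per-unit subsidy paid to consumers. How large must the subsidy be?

At q = 182, invert demand for the buyer price: pb = (778 − 182)/4 = 149; invert supply for the seller price: ps = (182 − (-1034))/8 = 152.
The subsidy must fill the gap: s = ps − pb = 152 − 149 = 3.

Required subsidy s = 3 per unit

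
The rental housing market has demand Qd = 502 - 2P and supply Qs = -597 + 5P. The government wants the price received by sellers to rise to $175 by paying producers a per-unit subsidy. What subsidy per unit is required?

At a seller price of 175, quantity supplied is -597 + 5·175 = 278.
Buyers absorb 278 only when they pay Pb with 502 − 2·Pb = 278, i.e. Pb = 112.
s = Ps − Pb = 175 − 112 = 63.

Required subsidy s = $63 per unit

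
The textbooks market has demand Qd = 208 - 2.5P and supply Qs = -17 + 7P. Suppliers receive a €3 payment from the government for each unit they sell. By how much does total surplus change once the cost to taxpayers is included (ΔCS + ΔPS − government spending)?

Pre-subsidy: 208 - 2.5P = -17 + 7P gives P* = 450/19, Q* = 2827/19.
With the subsidy, sellers receive Ps = Pb + 3 for each unit, where Pb is the price buyers pay.
Supply in terms of Pb becomes Qs = -17 + 7(Pb + 3) = 4 + 7Pb. Setting this equal to demand: 208 - 2.5Pb = 4 + 7Pb, so Pb = 408/19.
Sellers receive Ps = 408/19 + 3 = 465/19; Q' = 208 − 2.5·(408/19) = 2932/19.
ΔCS = ½(2827/19 + 2932/19)(450/19 − 408/19) = 120939/361; ΔPS = ½(2827/19 + 2932/19)(465/19 − 450/19) = 86385/722.
Government spending = 3 × 2932/19 = 8796/19.
Net change = 120939/361 + 86385/722 − 8796/19 = -315/38. The loss equals the DWL triangle ½·3·105/19.

Net change in total surplus = -315/38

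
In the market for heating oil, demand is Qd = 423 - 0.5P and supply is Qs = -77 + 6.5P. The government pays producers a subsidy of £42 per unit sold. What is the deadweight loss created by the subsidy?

Deadweight loss = £409.5

Pre-subsidy: 423 - 0.5P = -77 + 6.5P gives P* = 500/7, Q* = 2711/7.
With the subsidy, sellers receive Ps = Pb + 42 for each unit, where Pb is the price buyers pay.
Supply in terms of Pb becomes Qs = -77 + 6.5(Pb + 42) = 196 + 6.5Pb. Setting this equal to demand: 423 - 0.5Pb = 196 + 6.5Pb, so Pb = 227/7.
Sellers receive Ps = 227/7 + 42 = 521/7; Q' = 423 − 0.5·(227/7) = 5695/14.
The subsidy expands output by 5695/14 − 2711/7 = 19.5 past the efficient level; on those units the gap between marginal cost and willingness to pay runs from 0 up to 42.
DWL = ½ × 42 × 19.5 = 409.5.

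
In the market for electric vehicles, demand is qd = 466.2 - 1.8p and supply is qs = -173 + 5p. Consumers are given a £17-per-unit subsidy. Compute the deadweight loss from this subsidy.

Pre-subsidy: 466.2 - 1.8p = -173 + 5p gives p* = 94, q* = 297.
With the rebate, buyers effectively pay pb = ps − 17, where ps is the price sellers receive.
Demand in terms of ps becomes qd = 466.2 − 1.8(ps − 17) = 496.8 - 1.8ps. Setting this equal to supply: 496.8 - 1.8ps = -173 + 5ps, so ps = 98.5.
Buyers pay pb = 98.5 − 17 = 81.5; q' = -173 + 5·98.5 = 319.5.
The subsidy expands output by 319.5 − 297 = 22.5 past the efficient level; on those units the gap between marginal cost and willingness to pay runs from 0 up to 17.
DWL = ½ × 17 × 22.5 = 191.25.

Deadweight loss = £191.25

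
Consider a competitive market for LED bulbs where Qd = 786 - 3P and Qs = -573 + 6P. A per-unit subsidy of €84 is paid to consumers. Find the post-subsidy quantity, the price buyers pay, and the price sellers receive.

Q' = 501; buyers pay €95; sellers receive €179

Pre-subsidy: 786 - 3P = -573 + 6P gives P* = 151, Q* = 333.
With the rebate, buyers effectively pay Pb = Ps − 84, where Ps is the price sellers receive.
Demand in terms of Ps becomes Qd = 786 − 3(Ps − 84) = 1038 - 3Ps. Setting this equal to supply: 1038 - 3Ps = -573 + 6Ps, so Ps = 179.
Buyers pay Pb = 179 − 84 = 95; Q' = -573 + 6·179 = 501.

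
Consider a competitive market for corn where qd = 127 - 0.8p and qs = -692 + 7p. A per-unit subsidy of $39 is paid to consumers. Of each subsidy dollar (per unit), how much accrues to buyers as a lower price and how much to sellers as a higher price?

Pre-subsidy: 127 - 0.8p = -692 + 7p gives p* = 105, q* = 43.
With the rebate, buyers effectively pay pb = ps − 39, where ps is the price sellers receive.
Demand in terms of ps becomes qd = 127 − 0.8(ps − 39) = 158.2 - 0.8ps. Setting this equal to supply: 158.2 - 0.8ps = -692 + 7ps, so ps = 109.
Buyers pay pb = 109 − 39 = 70; q' = -692 + 7·109 = 71.
Buyers' price falls by p* − pb = 105 − 70 = 35; sellers' price rises by ps − p* = 109 − 105 = 4.

Buyers gain $35 per unit; sellers gain $4 per unit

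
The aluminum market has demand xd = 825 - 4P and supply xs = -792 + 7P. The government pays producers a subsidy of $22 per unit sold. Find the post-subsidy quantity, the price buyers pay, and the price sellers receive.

x' = 293; buyers pay $133; sellers receive $155

Pre-subsidy: 825 - 4P = -792 + 7P gives P* = 147, x* = 237.
With the subsidy, sellers receive Ps = Pb + 22 for each unit, where Pb is the price buyers pay.
Supply in terms of Pb becomes xs = -792 + 7(Pb + 22) = -638 + 7Pb. Setting this equal to demand: 825 - 4Pb = -638 + 7Pb, so Pb = 133.
Sellers receive Ps = 133 + 22 = 155; x' = 825 − 4·133 = 293.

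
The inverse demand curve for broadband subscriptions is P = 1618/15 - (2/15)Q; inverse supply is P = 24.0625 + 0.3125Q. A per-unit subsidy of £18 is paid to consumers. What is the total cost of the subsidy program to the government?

Government cost = 439794/107

Pre-subsidy: 1618/15 - (2/15)Q = 24.0625 + 0.3125Q gives Q* = 20113/107 and P* = 8860/107.
With the rebate, buyers effectively pay Pb = Ps − 18, where Ps is the price sellers receive.
On the curves, Pb = 1618/15 - (2/15)Q and Ps = 24.0625 + 0.3125Q; the wedge Ps − Pb = 18 gives 24.0625 + 0.3125Q − (1618/15 - (2/15)Q) = 18, so Q' = 24433/107.
Then Pb = 1618/15 − (2/15)·(24433/107) = 8284/107 and Ps = 24.0625 + 0.3125·(24433/107) = 10210/107.
Government outlay = subsidy × quantity = 18 × 24433/107 = 439794/107.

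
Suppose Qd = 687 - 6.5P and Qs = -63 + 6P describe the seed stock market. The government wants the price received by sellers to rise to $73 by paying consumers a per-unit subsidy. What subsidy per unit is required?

At a seller price of 73, quantity supplied is -63 + 6·73 = 375.
Buyers absorb 375 only when they pay Pb with 687 − 6.5·Pb = 375, i.e. Pb = 48.
s = Ps − Pb = 73 − 48 = 25.

Required subsidy s = $25 per unit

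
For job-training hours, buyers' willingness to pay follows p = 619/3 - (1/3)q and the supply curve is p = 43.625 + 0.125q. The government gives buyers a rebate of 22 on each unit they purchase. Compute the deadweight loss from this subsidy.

Pre-subsidy: 619/3 - (1/3)q = 43.625 + 0.125q gives q* = 355 and p* = 88.
With the rebate, buyers effectively pay pb = ps − 22, where ps is the price sellers receive.
On the curves, pb = 619/3 - (1/3)q and ps = 43.625 + 0.125q; the wedge ps − pb = 22 gives 43.625 + 0.125q − (619/3 - (1/3)q) = 22, so q' = 403.
Then pb = 619/3 − (1/3)·403 = 72 and ps = 43.625 + 0.125·403 = 94.
The subsidy expands output by 403 − 355 = 48 past the efficient level; on those units the gap between marginal cost and willingness to pay runs from 0 up to 22.
DWL = ½ × 22 × 48 = 528.

Deadweight loss = 528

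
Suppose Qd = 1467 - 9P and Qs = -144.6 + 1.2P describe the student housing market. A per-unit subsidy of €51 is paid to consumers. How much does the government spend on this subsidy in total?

Government cost = €5049

Pre-subsidy: 1467 - 9P = -144.6 + 1.2P gives P* = 158, Q* = 45.
With the rebate, buyers effectively pay Pb = Ps − 51, where Ps is the price sellers receive.
Demand in terms of Ps becomes Qd = 1467 − 9(Ps − 51) = 1926 - 9Ps. Setting this equal to supply: 1926 - 9Ps = -144.6 + 1.2Ps, so Ps = 203.
Buyers pay Pb = 203 − 51 = 152; Q' = -144.6 + 1.2·203 = 99.
Government outlay = subsidy × quantity = 51 × 99 = 5049.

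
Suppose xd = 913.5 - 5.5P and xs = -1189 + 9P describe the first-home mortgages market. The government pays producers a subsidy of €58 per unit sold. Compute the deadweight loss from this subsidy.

Deadweight loss = €5742

Pre-subsidy: 913.5 - 5.5P = -1189 + 9P gives P* = 145, x* = 116.
With the subsidy, sellers receive Ps = Pb + 58 for each unit, where Pb is the price buyers pay.
Supply in terms of Pb becomes xs = -1189 + 9(Pb + 58) = -667 + 9Pb. Setting this equal to demand: 913.5 - 5.5Pb = -667 + 9Pb, so Pb = 109.
Sellers receive Ps = 109 + 58 = 167; x' = 913.5 − 5.5·109 = 314.
The subsidy expands output by 314 − 116 = 198 past the efficient level; on those units the gap between marginal cost and willingness to pay runs from 0 up to 58.
DWL = ½ × 58 × 198 = 5742.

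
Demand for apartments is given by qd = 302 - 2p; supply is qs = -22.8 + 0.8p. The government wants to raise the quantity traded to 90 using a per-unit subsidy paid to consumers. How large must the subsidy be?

At q = 90, invert demand for the buyer price: pb = (302 − 90)/2 = 106; invert supply for the seller price: ps = (90 − (-22.8))/0.8 = 141.
The subsidy must fill the gap: s = ps − pb = 141 − 106 = 35.

Required subsidy s = 35 per unit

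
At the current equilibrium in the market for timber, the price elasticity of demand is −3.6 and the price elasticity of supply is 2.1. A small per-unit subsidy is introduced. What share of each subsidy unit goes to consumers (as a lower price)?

For a small subsidy around the equilibrium, the benefit split depends on the relative slopes, which at a point are proportional to the elasticities.
Buyer share = εs/(εs + |εd|) = 2.1/(2.1 + 3.6) = 7/19; seller share = |εd|/(εs + |εd|) = 12/19.

Consumer share = 7/19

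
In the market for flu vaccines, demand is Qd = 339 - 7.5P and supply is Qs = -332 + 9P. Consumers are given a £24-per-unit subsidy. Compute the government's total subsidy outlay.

Pre-subsidy: 339 - 7.5P = -332 + 9P gives P* = 122/3, Q* = 34.
With the rebate, buyers effectively pay Pb = Ps − 24, where Ps is the price sellers receive.
Demand in terms of Ps becomes Qd = 339 − 7.5(Ps − 24) = 519 - 7.5Ps. Setting this equal to supply: 519 - 7.5Ps = -332 + 9Ps, so Ps = 1702/33.
Buyers pay Pb = 1702/33 − 24 = 910/33; Q' = -332 + 9·(1702/33) = 1454/11.
Government outlay = subsidy × quantity = 24 × 1454/11 = 34896/11.

Government cost = 34896/11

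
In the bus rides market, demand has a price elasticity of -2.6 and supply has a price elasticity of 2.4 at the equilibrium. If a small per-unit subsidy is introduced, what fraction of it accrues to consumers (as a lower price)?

Consumer share = 0.48

For a small subsidy around the equilibrium, the benefit split depends on the relative slopes, which at a point are proportional to the elasticities.
Buyer share = εs/(εs + |εd|) = 2.4/(2.4 + 2.6) = 0.48; seller share = |εd|/(εs + |εd|) = 0.52.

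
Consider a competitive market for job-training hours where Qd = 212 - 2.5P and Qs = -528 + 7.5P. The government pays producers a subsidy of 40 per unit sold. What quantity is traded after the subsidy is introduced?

Q' = 102

Pre-subsidy: 212 - 2.5P = -528 + 7.5P gives P* = 74, Q* = 27.
With the subsidy, sellers receive Ps = Pb + 40 for each unit, where Pb is the price buyers pay.
Supply in terms of Pb becomes Qs = -528 + 7.5(Pb + 40) = -228 + 7.5Pb. Setting this equal to demand: 212 - 2.5Pb = -228 + 7.5Pb, so Pb = 44.
Sellers receive Ps = 44 + 40 = 84; Q' = 212 − 2.5·44 = 102.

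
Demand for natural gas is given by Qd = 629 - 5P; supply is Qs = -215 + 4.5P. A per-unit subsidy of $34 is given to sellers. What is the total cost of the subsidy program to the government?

Pre-subsidy: 629 - 5P = -215 + 4.5P gives P* = 1688/19, Q* = 3511/19.
With the subsidy, sellers receive Ps = Pb + 34 for each unit, where Pb is the price buyers pay.
Supply in terms of Pb becomes Qs = -215 + 4.5(Pb + 34) = -62 + 4.5Pb. Setting this equal to demand: 629 - 5Pb = -62 + 4.5Pb, so Pb = 1382/19.
Sellers receive Ps = 1382/19 + 34 = 2028/19; Q' = 629 − 5·(1382/19) = 5041/19.
Government outlay = subsidy × quantity = 34 × 5041/19 = 171394/19.

Government cost = 171394/19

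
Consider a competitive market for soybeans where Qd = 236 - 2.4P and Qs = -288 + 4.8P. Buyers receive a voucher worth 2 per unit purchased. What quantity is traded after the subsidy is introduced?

Pre-subsidy: 236 - 2.4P = -288 + 4.8P gives P* = 655/9, Q* = 184/3.
With the rebate, buyers effectively pay Pb = Ps − 2, where Ps is the price sellers receive.
Demand in terms of Ps becomes Qd = 236 − 2.4(Ps − 2) = 240.8 - 2.4Ps. Setting this equal to supply: 240.8 - 2.4Ps = -288 + 4.8Ps, so Ps = 661/9.
Buyers pay Pb = 661/9 − 2 = 643/9; Q' = -288 + 4.8·(661/9) = 968/15.

Q' = 968/15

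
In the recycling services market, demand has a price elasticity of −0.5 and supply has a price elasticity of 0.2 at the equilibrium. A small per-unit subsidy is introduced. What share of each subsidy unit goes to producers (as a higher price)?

Producer share = 5/7

For a small subsidy around the equilibrium, the benefit split depends on the relative slopes, which at a point are proportional to the elasticities.
Buyer share = εs/(εs + |εd|) = 0.2/(0.2 + 0.5) = 2/7; seller share = |εd|/(εs + |εd|) = 5/7.
So producers capture 5/7 of the subsidy.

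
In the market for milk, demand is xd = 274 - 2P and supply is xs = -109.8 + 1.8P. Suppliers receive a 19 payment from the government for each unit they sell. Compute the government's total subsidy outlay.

Pre-subsidy: 274 - 2P = -109.8 + 1.8P gives P* = 101, x* = 72.
With the subsidy, sellers receive Ps = Pb + 19 for each unit, where Pb is the price buyers pay.
Supply in terms of Pb becomes xs = -109.8 + 1.8(Pb + 19) = -75.6 + 1.8Pb. Setting this equal to demand: 274 - 2Pb = -75.6 + 1.8Pb, so Pb = 92.
Sellers receive Ps = 92 + 19 = 111; x' = 274 − 2·92 = 90.
Government outlay = subsidy × quantity = 19 × 90 = 1710.

Government cost = 1710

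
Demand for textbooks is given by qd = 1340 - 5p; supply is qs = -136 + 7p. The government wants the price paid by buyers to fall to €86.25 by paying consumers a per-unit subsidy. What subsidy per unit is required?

Required subsidy s = €63 per unit

At a buyer price of 86.25, quantity demanded is 1340 − 5·86.25 = 908.75.
Sellers supply 908.75 only when they receive ps with -136 + 7·ps = 908.75, i.e. ps = 149.25.
s = ps − pb = 149.25 − 86.25 = 63.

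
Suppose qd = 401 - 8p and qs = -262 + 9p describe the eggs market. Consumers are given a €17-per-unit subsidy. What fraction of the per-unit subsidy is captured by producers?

Producer share = 8/17

Pre-subsidy: 401 - 8p = -262 + 9p gives p* = 39, q* = 89.
With the rebate, buyers effectively pay pb = ps − 17, where ps is the price sellers receive.
Demand in terms of ps becomes qd = 401 − 8(ps − 17) = 537 - 8ps. Setting this equal to supply: 537 - 8ps = -262 + 9ps, so ps = 47.
Buyers pay pb = 47 − 17 = 30; q' = -262 + 9·47 = 161.
Buyers' price falls by p* − pb = 39 − 30 = 9; sellers' price rises by ps − p* = 47 − 39 = 8.
So producers capture 8/17 = 8/17 of each unit of subsidy.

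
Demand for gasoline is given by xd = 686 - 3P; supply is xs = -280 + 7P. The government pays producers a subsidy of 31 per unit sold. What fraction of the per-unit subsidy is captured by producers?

Pre-subsidy: 686 - 3P = -280 + 7P gives P* = 96.6, x* = 396.2.
With the subsidy, sellers receive Ps = Pb + 31 for each unit, where Pb is the price buyers pay.
Supply in terms of Pb becomes xs = -280 + 7(Pb + 31) = -63 + 7Pb. Setting this equal to demand: 686 - 3Pb = -63 + 7Pb, so Pb = 74.9.
Sellers receive Ps = 74.9 + 31 = 105.9; x' = 686 − 3·74.9 = 461.3.
Buyers' price falls by P* − Pb = 96.6 − 74.9 = 21.7; sellers' price rises by Ps − P* = 105.9 − 96.6 = 9.3.
So producers capture 9.3/31 = 0.3 of each unit of subsidy.

Producer share = 0.3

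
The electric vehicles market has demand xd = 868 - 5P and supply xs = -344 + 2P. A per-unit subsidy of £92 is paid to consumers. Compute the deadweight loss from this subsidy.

Deadweight loss = 42320/7

Pre-subsidy: 868 - 5P = -344 + 2P gives P* = 1212/7, x* = 16/7.
With the rebate, buyers effectively pay Pb = Ps − 92, where Ps is the price sellers receive.
Demand in terms of Ps becomes xd = 868 − 5(Ps − 92) = 1328 - 5Ps. Setting this equal to supply: 1328 - 5Ps = -344 + 2Ps, so Ps = 1672/7.
Buyers pay Pb = 1672/7 − 92 = 1028/7; x' = -344 + 2·(1672/7) = 936/7.
The subsidy expands output by 936/7 − 16/7 = 920/7 past the efficient level; on those units the gap between marginal cost and willingness to pay runs from 0 up to 92.
DWL = ½ × 92 × 920/7 = 42320/7.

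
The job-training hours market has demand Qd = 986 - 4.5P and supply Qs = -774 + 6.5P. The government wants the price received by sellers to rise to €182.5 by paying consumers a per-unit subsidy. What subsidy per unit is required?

Required subsidy s = €55 per unit

At a seller price of 182.5, quantity supplied is -774 + 6.5·182.5 = 412.25.
Buyers absorb 412.25 only when they pay Pb with 986 − 4.5·Pb = 412.25, i.e. Pb = 127.5.
s = Ps − Pb = 182.5 − 127.5 = 55.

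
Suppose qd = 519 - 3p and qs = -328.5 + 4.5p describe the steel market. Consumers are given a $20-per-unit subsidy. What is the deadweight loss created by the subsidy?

Deadweight loss = $360

Pre-subsidy: 519 - 3p = -328.5 + 4.5p gives p* = 113, q* = 180.
With the rebate, buyers effectively pay pb = ps − 20, where ps is the price sellers receive.
Demand in terms of ps becomes qd = 519 − 3(ps − 20) = 579 - 3ps. Setting this equal to supply: 579 - 3ps = -328.5 + 4.5ps, so ps = 121.
Buyers pay pb = 121 − 20 = 101; q' = -328.5 + 4.5·121 = 216.
The subsidy expands output by 216 − 180 = 36 past the efficient level; on those units the gap between marginal cost and willingness to pay runs from 0 up to 20.
DWL = ½ × 20 × 36 = 360.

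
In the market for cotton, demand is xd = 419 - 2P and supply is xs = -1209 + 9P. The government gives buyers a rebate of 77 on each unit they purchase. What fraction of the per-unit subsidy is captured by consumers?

Pre-subsidy: 419 - 2P = -1209 + 9P gives P* = 148, x* = 123.
With the rebate, buyers effectively pay Pb = Ps − 77, where Ps is the price sellers receive.
Demand in terms of Ps becomes xd = 419 − 2(Ps − 77) = 573 - 2Ps. Setting this equal to supply: 573 - 2Ps = -1209 + 9Ps, so Ps = 162.
Buyers pay Pb = 162 − 77 = 85; x' = -1209 + 9·162 = 249.
Buyers' price falls by P* − Pb = 148 − 85 = 63; sellers' price rises by Ps − P* = 162 − 148 = 14.
So consumers capture 63/77 = 9/11 of each unit of subsidy.

Consumer share = 9/11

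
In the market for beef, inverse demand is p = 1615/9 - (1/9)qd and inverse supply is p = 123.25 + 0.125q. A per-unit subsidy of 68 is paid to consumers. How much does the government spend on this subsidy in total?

Government cost = 35768

Pre-subsidy: 1615/9 - (1/9)q = 123.25 + 0.125q gives q* = 238 and p* = 153.
With the rebate, buyers effectively pay pb = ps − 68, where ps is the price sellers receive.
On the curves, pb = 1615/9 - (1/9)q and ps = 123.25 + 0.125q; the wedge ps − pb = 68 gives 123.25 + 0.125q − (1615/9 - (1/9)q) = 68, so q' = 526.
Then pb = 1615/9 − (1/9)·526 = 121 and ps = 123.25 + 0.125·526 = 189.
Government outlay = subsidy × quantity = 68 × 526 = 35768.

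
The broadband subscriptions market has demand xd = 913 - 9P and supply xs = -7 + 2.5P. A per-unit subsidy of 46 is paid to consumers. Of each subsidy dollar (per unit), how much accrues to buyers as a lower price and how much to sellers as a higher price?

Pre-subsidy: 913 - 9P = -7 + 2.5P gives P* = 80, x* = 193.
With the rebate, buyers effectively pay Pb = Ps − 46, where Ps is the price sellers receive.
Demand in terms of Ps becomes xd = 913 − 9(Ps − 46) = 1327 - 9Ps. Setting this equal to supply: 1327 - 9Ps = -7 + 2.5Ps, so Ps = 116.
Buyers pay Pb = 116 − 46 = 70; x' = -7 + 2.5·116 = 283.
Buyers' price falls by P* − Pb = 80 − 70 = 10; sellers' price rises by Ps − P* = 116 − 80 = 36.

Buyers gain 10 per unit; sellers gain 36 per unit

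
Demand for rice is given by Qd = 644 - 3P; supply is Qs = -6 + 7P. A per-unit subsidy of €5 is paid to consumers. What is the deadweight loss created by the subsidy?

Deadweight loss = €26.25

Pre-subsidy: 644 - 3P = -6 + 7P gives P* = 65, Q* = 449.
With the rebate, buyers effectively pay Pb = Ps − 5, where Ps is the price sellers receive.
Demand in terms of Ps becomes Qd = 644 − 3(Ps − 5) = 659 - 3Ps. Setting this equal to supply: 659 - 3Ps = -6 + 7Ps, so Ps = 66.5.
Buyers pay Pb = 66.5 − 5 = 61.5; Q' = -6 + 7·66.5 = 459.5.
The subsidy expands output by 459.5 − 449 = 10.5 past the efficient level; on those units the gap between marginal cost and willingness to pay runs from 0 up to 5.
DWL = ½ × 5 × 10.5 = 26.25.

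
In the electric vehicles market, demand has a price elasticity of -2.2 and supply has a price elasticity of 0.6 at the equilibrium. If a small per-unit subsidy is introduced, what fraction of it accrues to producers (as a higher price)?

Producer share = 11/14

For a small subsidy around the equilibrium, the benefit split depends on the relative slopes, which at a point are proportional to the elasticities.
Buyer share = εs/(εs + |εd|) = 0.6/(0.6 + 2.2) = 3/14; seller share = |εd|/(εs + |εd|) = 11/14.
So producers capture 11/14 of the subsidy.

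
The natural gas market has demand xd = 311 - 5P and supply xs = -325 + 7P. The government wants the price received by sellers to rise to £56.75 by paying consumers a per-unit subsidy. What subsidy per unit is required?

Required subsidy s = £9 per unit

At a seller price of 56.75, quantity supplied is -325 + 7·56.75 = 72.25.
Buyers absorb 72.25 only when they pay Pb with 311 − 5·Pb = 72.25, i.e. Pb = 47.75.
s = Ps − Pb = 56.75 − 47.75 = 9.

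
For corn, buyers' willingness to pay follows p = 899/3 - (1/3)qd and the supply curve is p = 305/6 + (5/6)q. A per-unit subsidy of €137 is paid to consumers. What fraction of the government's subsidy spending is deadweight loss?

Pre-subsidy: 899/3 - (1/3)q = 305/6 + (5/6)q gives q* = 1493/7 and p* = 1600/7.
With the rebate, buyers effectively pay pb = ps − 137, where ps is the price sellers receive.
On the curves, pb = 899/3 - (1/3)q and ps = 305/6 + (5/6)q; the wedge ps − pb = 137 gives 305/6 + (5/6)q − (899/3 - (1/3)q) = 137, so q' = 2315/7.
Then pb = 899/3 − (1/3)·(2315/7) = 1326/7 and ps = 305/6 + (5/6)·(2315/7) = 2285/7.
ΔCS = ½(1493/7 + 2315/7)(1600/7 − 1326/7) = 74528/7; ΔPS = ½(1493/7 + 2315/7)(2285/7 − 1600/7) = 186320/7.
Government spending = 137 × 2315/7 = 317155/7.
DWL = ½ × 137 × (2315/7 − 1493/7) = 56307/7; fraction = (56307/7) / (317155/7) = 411/2315.

DWL / government spending = 411/2315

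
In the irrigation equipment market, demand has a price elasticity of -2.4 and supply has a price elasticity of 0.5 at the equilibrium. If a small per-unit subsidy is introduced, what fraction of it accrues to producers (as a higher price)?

Producer share = 24/29

For a small subsidy around the equilibrium, the benefit split depends on the relative slopes, which at a point are proportional to the elasticities.
Buyer share = εs/(εs + |εd|) = 0.5/(0.5 + 2.4) = 5/29; seller share = |εd|/(εs + |εd|) = 24/29.
So producers capture 24/29 of the subsidy.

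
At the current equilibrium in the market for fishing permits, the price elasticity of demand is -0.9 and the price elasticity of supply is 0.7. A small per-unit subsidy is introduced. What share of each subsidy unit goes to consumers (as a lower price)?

Consumer share = 0.4375

For a small subsidy around the equilibrium, the benefit split depends on the relative slopes, which at a point are proportional to the elasticities.
Buyer share = εs/(εs + |εd|) = 0.7/(0.7 + 0.9) = 0.4375; seller share = |εd|/(εs + |εd|) = 0.5625.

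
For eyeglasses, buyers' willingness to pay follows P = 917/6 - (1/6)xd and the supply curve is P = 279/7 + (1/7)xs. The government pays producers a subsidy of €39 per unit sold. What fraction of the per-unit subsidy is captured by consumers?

Consumer share = 7/13

Pre-subsidy: 917/6 - (1/6)x = 279/7 + (1/7)x gives x* = 365 and P* = 92.
With the subsidy, sellers receive Ps = Pb + 39 for each unit, where Pb is the price buyers pay.
On the curves, Pb = 917/6 - (1/6)x and Ps = 279/7 + (1/7)x; the wedge Ps − Pb = 39 gives 279/7 + (1/7)x − (917/6 - (1/6)x) = 39, so x' = 491.
Then Pb = 917/6 − (1/6)·491 = 71 and Ps = 279/7 + (1/7)·491 = 110.
Buyers' price falls by P* − Pb = 92 − 71 = 21; sellers' price rises by Ps − P* = 110 − 92 = 18.
So consumers capture 21/39 = 7/13 of each unit of subsidy.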